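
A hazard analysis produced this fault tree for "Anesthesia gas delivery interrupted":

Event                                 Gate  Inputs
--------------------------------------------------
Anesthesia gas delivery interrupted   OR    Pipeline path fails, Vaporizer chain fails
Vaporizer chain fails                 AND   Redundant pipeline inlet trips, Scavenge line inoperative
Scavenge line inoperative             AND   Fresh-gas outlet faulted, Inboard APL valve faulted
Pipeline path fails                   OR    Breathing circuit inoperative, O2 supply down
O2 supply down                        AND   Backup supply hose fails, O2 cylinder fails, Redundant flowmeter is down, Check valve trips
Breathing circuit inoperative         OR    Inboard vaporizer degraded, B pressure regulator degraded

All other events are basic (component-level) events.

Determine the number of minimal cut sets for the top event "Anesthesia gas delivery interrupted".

Breathing circuit inoperative [OR]: union of children's cut sets → 2 cut set(s).
O2 supply down [AND]: one cut set from each child combined → 1 × 1 × 1 × 1 = 1 cut set(s).
Pipeline path fails [OR]: union of children's cut sets → 3 cut set(s).
Scavenge line inoperative [AND]: one cut set from each child combined → 1 × 1 = 1 cut set(s).
Vaporizer chain fails [AND]: one cut set from each child combined → 1 × 1 = 1 cut set(s).
Anesthesia gas delivery interrupted [OR]: union of children's cut sets → 4 cut set(s).
Minimal cut sets: {Inboard vaporizer degraded}; {B pressure regulator degraded}; {Backup supply hose fails, Check valve trips, O2 cylinder fails, Redundant flowmeter is down}; {Fresh-gas outlet faulted, Inboard APL valve faulted, Redundant pipeline inlet trips}.

4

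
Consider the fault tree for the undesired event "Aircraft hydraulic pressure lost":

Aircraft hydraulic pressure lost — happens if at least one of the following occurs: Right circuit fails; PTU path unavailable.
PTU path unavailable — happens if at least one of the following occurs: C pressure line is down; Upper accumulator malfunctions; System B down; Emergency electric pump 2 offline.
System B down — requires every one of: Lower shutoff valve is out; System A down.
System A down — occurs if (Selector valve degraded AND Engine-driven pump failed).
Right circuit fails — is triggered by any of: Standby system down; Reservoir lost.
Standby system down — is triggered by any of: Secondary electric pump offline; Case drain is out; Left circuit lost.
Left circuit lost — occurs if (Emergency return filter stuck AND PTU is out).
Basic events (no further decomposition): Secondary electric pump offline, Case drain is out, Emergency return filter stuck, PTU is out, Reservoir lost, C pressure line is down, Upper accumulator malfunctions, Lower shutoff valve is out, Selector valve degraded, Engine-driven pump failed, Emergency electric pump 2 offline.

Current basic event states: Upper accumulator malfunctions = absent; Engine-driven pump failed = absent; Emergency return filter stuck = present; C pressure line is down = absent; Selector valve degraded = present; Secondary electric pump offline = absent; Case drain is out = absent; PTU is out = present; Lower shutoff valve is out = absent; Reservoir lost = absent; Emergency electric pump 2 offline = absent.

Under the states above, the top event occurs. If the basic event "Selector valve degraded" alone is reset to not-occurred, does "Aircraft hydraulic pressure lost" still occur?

Counterfactual: set "Selector valve degraded" to not occurred.
Left circuit lost [AND]: Emergency return filter stuck=occurs, PTU is out=occurs → all inputs occur → occurs.
Standby system down [OR]: Secondary electric pump offline=not, Case drain is out=not, Left circuit lost=occurs → at least one input occurs → occurs.
Right circuit fails [OR]: Standby system down=occurs, Reservoir lost=not → at least one input occurs → occurs.
System A down [AND]: Selector valve degraded=not, Engine-driven pump failed=not → not all inputs occur → does not occur.
System B down [AND]: Lower shutoff valve is out=not, System A down=not → not all inputs occur → does not occur.
PTU path unavailable [OR]: C pressure line is down=not, Upper accumulator malfunctions=not, System B down=not, Emergency electric pump 2 offline=not → no input occurs → does not occur.
Aircraft hydraulic pressure lost [OR]: Right circuit fails=occurs, PTU path unavailable=not → at least one input occurs → occurs.

Yes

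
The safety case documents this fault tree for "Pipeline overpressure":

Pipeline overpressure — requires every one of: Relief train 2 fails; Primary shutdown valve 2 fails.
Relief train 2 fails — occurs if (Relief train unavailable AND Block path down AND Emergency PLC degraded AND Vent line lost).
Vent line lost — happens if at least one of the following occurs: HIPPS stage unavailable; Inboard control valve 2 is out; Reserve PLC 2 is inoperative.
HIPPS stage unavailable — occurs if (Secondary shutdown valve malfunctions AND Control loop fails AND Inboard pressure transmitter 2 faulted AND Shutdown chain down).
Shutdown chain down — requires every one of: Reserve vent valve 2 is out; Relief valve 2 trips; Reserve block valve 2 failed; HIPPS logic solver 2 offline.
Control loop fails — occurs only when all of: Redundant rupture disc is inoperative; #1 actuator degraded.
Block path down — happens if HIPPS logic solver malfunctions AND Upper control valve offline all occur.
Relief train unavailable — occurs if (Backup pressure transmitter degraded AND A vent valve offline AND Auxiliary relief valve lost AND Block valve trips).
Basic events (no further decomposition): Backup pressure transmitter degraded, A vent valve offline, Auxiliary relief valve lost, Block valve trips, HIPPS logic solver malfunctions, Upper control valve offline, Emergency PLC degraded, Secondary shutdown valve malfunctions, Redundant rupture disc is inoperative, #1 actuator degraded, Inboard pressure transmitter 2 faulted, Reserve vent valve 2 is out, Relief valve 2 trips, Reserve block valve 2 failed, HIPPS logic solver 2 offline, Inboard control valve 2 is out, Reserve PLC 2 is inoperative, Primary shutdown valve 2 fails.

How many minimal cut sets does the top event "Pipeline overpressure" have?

Relief train unavailable [AND]: one cut set from each child combined → 1 × 1 × 1 × 1 = 1 cut set(s).
Block path down [AND]: one cut set from each child combined → 1 × 1 = 1 cut set(s).
Control loop fails [AND]: one cut set from each child combined → 1 × 1 = 1 cut set(s).
Shutdown chain down [AND]: one cut set from each child combined → 1 × 1 × 1 × 1 = 1 cut set(s).
HIPPS stage unavailable [AND]: one cut set from each child combined → 1 × 1 × 1 × 1 = 1 cut set(s).
Vent line lost [OR]: union of children's cut sets → 3 cut set(s).
Relief train 2 fails [AND]: one cut set from each child combined → 1 × 1 × 1 × 3 = 3 cut set(s).
Pipeline overpressure [AND]: one cut set from each child combined → 3 × 1 = 3 cut set(s).
Minimal cut sets: {#1 actuator degraded, A vent valve offline, Auxiliary relief valve lost, Backup pressure transmitter degraded, Block valve trips, Emergency PLC degraded, HIPPS logic solver 2 offline, HIPPS logic solver malfunctions, Inboard pressure transmitter 2 faulted, Primary shutdown valve 2 fails, Redundant rupture disc is inoperative, Relief valve 2 trips, Reserve block valve 2 failed, Reserve vent valve 2 is out, Secondary shutdown valve malfunctions, Upper control valve offline}; {A vent valve offline, Auxiliary relief valve lost, Backup pressure transmitter degraded, Block valve trips, Emergency PLC degraded, HIPPS logic solver malfunctions, Inboard control valve 2 is out, Primary shutdown valve 2 fails, Upper control valve offline}; {A vent valve offline, Auxiliary relief valve lost, Backup pressure transmitter degraded, Block valve trips, Emergency PLC degraded, HIPPS logic solver malfunctions, Primary shutdown valve 2 fails, Reserve PLC 2 is inoperative, Upper control valve offline}.

3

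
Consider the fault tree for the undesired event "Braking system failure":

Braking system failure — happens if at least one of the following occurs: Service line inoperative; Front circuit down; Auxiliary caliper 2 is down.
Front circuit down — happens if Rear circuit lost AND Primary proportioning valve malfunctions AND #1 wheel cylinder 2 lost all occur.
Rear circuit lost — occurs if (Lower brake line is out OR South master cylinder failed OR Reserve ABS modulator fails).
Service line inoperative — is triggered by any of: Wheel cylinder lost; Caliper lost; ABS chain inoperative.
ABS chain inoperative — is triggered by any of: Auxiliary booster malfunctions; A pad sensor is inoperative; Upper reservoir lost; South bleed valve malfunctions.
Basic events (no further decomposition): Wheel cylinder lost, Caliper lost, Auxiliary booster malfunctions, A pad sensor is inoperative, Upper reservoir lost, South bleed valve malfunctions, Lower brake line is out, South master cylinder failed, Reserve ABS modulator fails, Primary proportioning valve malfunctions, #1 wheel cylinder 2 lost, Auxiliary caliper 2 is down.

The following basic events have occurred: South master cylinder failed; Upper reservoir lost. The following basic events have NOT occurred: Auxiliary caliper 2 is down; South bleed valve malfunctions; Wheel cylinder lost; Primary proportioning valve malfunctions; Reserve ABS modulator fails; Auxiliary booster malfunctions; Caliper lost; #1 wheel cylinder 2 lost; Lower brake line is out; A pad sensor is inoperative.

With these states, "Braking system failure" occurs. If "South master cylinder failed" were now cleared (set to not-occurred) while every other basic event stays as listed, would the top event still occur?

Yes

Counterfactual: set "South master cylinder failed" to not occurred.
ABS chain inoperative [OR]: Auxiliary booster malfunctions=not, A pad sensor is inoperative=not, Upper reservoir lost=occurs, South bleed valve malfunctions=not → at least one input occurs → occurs.
Service line inoperative [OR]: Wheel cylinder lost=not, Caliper lost=not, ABS chain inoperative=occurs → at least one input occurs → occurs.
Rear circuit lost [OR]: Lower brake line is out=not, South master cylinder failed=not, Reserve ABS modulator fails=not → no input occurs → does not occur.
Front circuit down [AND]: Rear circuit lost=not, Primary proportioning valve malfunctions=not, #1 wheel cylinder 2 lost=not → not all inputs occur → does not occur.
Braking system failure [OR]: Service line inoperative=occurs, Front circuit down=not, Auxiliary caliper 2 is down=not → at least one input occurs → occurs.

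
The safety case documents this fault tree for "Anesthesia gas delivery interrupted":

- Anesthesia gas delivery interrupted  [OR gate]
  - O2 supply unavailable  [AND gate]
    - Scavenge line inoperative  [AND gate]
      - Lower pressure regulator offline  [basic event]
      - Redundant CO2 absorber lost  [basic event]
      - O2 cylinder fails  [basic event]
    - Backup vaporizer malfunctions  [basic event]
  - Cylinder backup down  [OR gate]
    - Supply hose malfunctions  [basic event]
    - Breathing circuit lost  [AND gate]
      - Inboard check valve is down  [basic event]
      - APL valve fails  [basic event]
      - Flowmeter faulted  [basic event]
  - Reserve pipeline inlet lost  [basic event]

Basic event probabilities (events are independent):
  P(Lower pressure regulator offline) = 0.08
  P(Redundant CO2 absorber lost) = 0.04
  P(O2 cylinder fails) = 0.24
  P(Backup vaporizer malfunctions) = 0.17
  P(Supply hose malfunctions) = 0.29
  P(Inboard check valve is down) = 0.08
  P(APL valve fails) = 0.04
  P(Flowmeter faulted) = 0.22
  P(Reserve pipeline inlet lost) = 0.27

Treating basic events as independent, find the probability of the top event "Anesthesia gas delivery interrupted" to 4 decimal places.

0.4821

P(Scavenge line inoperative) [AND] = 0.08 × 0.04 × 0.24 = 0.000768
P(O2 supply unavailable) [AND] = 0.000768 × 0.17 = 0.000131
P(Breathing circuit lost) [AND] = 0.08 × 0.04 × 0.22 = 0.000704
P(Cylinder backup down) [OR] = 1 − (1−0.29) × (1−0.000704) = 0.290500
P(Anesthesia gas delivery interrupted) [OR] = 1 − (1−0.000131) × (1−0.290500) × (1−0.27) = 0.482133
Rounded to 4 decimal places: P(Anesthesia gas delivery interrupted) ≈ 0.4821.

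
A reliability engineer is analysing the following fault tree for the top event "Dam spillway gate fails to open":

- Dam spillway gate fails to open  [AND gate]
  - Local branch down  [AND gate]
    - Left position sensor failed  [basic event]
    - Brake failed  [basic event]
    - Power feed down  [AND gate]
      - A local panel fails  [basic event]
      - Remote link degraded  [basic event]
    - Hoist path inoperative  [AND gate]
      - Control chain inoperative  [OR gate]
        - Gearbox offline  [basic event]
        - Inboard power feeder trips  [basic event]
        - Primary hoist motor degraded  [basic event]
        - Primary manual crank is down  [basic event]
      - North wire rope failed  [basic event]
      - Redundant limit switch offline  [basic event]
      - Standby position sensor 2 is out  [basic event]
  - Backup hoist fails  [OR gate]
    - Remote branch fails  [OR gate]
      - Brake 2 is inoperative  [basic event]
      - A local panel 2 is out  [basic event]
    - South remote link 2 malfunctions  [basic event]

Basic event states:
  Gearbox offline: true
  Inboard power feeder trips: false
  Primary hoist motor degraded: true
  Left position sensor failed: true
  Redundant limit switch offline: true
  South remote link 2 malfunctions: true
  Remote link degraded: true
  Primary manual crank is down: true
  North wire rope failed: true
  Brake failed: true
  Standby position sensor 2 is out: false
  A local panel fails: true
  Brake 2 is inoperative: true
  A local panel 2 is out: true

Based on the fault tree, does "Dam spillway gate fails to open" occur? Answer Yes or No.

Power feed down [AND]: A local panel fails=occurs, Remote link degraded=occurs → all inputs occur → occurs.
Control chain inoperative [OR]: Gearbox offline=occurs, Inboard power feeder trips=not, Primary hoist motor degraded=occurs, Primary manual crank is down=occurs → at least one input occurs → occurs.
Hoist path inoperative [AND]: Control chain inoperative=occurs, North wire rope failed=occurs, Redundant limit switch offline=occurs, Standby position sensor 2 is out=not → not all inputs occur → does not occur.
Local branch down [AND]: Left position sensor failed=occurs, Brake failed=occurs, Power feed down=occurs, Hoist path inoperative=not → not all inputs occur → does not occur.
Remote branch fails [OR]: Brake 2 is inoperative=occurs, A local panel 2 is out=occurs → at least one input occurs → occurs.
Backup hoist fails [OR]: Remote branch fails=occurs, South remote link 2 malfunctions=occurs → at least one input occurs → occurs.
Dam spillway gate fails to open [AND]: Local branch down=not, Backup hoist fails=occurs → not all inputs occur → does not occur.

No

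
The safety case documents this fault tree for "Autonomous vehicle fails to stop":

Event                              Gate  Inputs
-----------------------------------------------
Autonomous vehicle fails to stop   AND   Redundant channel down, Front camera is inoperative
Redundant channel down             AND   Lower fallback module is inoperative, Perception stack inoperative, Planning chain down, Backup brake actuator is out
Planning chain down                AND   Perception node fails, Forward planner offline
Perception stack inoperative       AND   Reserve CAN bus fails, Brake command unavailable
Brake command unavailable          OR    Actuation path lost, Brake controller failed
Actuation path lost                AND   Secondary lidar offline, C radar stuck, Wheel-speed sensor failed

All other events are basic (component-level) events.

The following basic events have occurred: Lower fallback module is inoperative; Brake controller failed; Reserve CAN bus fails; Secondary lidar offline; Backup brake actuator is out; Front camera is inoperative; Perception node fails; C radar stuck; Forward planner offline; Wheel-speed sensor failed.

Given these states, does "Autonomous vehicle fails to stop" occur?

Yes

Actuation path lost [AND]: Secondary lidar offline=occurs, C radar stuck=occurs, Wheel-speed sensor failed=occurs → all inputs occur → occurs.
Brake command unavailable [OR]: Actuation path lost=occurs, Brake controller failed=occurs → at least one input occurs → occurs.
Perception stack inoperative [AND]: Reserve CAN bus fails=occurs, Brake command unavailable=occurs → all inputs occur → occurs.
Planning chain down [AND]: Perception node fails=occurs, Forward planner offline=occurs → all inputs occur → occurs.
Redundant channel down [AND]: Lower fallback module is inoperative=occurs, Perception stack inoperative=occurs, Planning chain down=occurs, Backup brake actuator is out=occurs → all inputs occur → occurs.
Autonomous vehicle fails to stop [AND]: Redundant channel down=occurs, Front camera is inoperative=occurs → all inputs occur → occurs.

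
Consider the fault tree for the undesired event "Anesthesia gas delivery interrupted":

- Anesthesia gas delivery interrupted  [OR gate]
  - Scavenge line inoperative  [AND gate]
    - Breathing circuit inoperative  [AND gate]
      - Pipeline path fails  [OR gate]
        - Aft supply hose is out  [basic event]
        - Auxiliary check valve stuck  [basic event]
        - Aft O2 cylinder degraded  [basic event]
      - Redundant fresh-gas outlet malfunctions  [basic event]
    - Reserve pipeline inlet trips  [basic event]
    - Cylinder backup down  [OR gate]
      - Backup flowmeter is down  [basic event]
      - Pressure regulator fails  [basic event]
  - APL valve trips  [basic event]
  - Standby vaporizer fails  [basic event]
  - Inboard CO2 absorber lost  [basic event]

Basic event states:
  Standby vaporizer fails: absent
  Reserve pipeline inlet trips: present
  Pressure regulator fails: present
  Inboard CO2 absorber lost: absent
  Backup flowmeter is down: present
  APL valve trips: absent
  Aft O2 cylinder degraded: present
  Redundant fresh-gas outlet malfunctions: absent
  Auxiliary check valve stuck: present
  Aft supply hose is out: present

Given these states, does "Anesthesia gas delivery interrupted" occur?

No

Pipeline path fails [OR]: Aft supply hose is out=occurs, Auxiliary check valve stuck=occurs, Aft O2 cylinder degraded=occurs → at least one input occurs → occurs.
Breathing circuit inoperative [AND]: Pipeline path fails=occurs, Redundant fresh-gas outlet malfunctions=not → not all inputs occur → does not occur.
Cylinder backup down [OR]: Backup flowmeter is down=occurs, Pressure regulator fails=occurs → at least one input occurs → occurs.
Scavenge line inoperative [AND]: Breathing circuit inoperative=not, Reserve pipeline inlet trips=occurs, Cylinder backup down=occurs → not all inputs occur → does not occur.
Anesthesia gas delivery interrupted [OR]: Scavenge line inoperative=not, APL valve trips=not, Standby vaporizer fails=not, Inboard CO2 absorber lost=not → no input occurs → does not occur.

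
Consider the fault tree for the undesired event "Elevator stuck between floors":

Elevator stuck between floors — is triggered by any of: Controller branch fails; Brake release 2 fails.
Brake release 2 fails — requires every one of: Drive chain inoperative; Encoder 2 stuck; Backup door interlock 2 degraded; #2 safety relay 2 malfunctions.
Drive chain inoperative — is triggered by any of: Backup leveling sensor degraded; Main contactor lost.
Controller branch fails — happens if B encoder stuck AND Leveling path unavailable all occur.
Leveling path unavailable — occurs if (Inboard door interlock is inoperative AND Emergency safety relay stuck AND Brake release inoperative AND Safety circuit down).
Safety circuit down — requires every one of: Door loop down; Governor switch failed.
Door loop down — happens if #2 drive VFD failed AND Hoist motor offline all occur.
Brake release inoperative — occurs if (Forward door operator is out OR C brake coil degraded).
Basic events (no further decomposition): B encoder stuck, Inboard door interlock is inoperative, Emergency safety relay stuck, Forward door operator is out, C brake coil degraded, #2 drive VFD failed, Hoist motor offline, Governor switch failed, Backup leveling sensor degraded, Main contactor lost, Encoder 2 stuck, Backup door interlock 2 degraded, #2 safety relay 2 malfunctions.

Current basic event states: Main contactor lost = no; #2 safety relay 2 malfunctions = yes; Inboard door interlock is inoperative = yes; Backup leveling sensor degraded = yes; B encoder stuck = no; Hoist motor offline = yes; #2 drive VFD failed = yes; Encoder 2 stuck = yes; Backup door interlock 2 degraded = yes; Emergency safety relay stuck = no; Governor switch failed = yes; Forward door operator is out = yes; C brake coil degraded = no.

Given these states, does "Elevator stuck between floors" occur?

Yes

Brake release inoperative [OR]: Forward door operator is out=occurs, C brake coil degraded=not → at least one input occurs → occurs.
Door loop down [AND]: #2 drive VFD failed=occurs, Hoist motor offline=occurs → all inputs occur → occurs.
Safety circuit down [AND]: Door loop down=occurs, Governor switch failed=occurs → all inputs occur → occurs.
Leveling path unavailable [AND]: Inboard door interlock is inoperative=occurs, Emergency safety relay stuck=not, Brake release inoperative=occurs, Safety circuit down=occurs → not all inputs occur → does not occur.
Controller branch fails [AND]: B encoder stuck=not, Leveling path unavailable=not → not all inputs occur → does not occur.
Drive chain inoperative [OR]: Backup leveling sensor degraded=occurs, Main contactor lost=not → at least one input occurs → occurs.
Brake release 2 fails [AND]: Drive chain inoperative=occurs, Encoder 2 stuck=occurs, Backup door interlock 2 degraded=occurs, #2 safety relay 2 malfunctions=occurs → all inputs occur → occurs.
Elevator stuck between floors [OR]: Controller branch fails=not, Brake release 2 fails=occurs → at least one input occurs → occurs.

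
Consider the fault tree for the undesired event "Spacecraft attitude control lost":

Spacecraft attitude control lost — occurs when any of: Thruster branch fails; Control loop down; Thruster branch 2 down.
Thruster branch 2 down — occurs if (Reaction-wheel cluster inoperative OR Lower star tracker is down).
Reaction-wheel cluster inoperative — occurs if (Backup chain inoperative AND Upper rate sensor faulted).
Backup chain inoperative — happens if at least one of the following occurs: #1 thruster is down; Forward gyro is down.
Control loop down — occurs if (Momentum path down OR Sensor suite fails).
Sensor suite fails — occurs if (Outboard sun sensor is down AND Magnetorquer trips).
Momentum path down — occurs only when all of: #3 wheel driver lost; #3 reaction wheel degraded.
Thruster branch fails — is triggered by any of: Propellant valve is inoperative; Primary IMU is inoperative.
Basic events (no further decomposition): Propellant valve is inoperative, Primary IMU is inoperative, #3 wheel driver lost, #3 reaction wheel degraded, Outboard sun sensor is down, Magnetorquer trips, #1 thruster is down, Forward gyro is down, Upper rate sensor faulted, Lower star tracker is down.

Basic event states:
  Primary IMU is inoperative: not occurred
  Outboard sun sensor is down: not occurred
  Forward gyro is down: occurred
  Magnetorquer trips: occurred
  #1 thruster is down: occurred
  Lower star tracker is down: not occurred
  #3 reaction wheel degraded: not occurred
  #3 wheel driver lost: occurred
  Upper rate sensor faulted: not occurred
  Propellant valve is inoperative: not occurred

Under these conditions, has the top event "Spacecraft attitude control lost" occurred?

No

Thruster branch fails [OR]: Propellant valve is inoperative=not, Primary IMU is inoperative=not → no input occurs → does not occur.
Momentum path down [AND]: #3 wheel driver lost=occurs, #3 reaction wheel degraded=not → not all inputs occur → does not occur.
Sensor suite fails [AND]: Outboard sun sensor is down=not, Magnetorquer trips=occurs → not all inputs occur → does not occur.
Control loop down [OR]: Momentum path down=not, Sensor suite fails=not → no input occurs → does not occur.
Backup chain inoperative [OR]: #1 thruster is down=occurs, Forward gyro is down=occurs → at least one input occurs → occurs.
Reaction-wheel cluster inoperative [AND]: Backup chain inoperative=occurs, Upper rate sensor faulted=not → not all inputs occur → does not occur.
Thruster branch 2 down [OR]: Reaction-wheel cluster inoperative=not, Lower star tracker is down=not → no input occurs → does not occur.
Spacecraft attitude control lost [OR]: Thruster branch fails=not, Control loop down=not, Thruster branch 2 down=not → no input occurs → does not occur.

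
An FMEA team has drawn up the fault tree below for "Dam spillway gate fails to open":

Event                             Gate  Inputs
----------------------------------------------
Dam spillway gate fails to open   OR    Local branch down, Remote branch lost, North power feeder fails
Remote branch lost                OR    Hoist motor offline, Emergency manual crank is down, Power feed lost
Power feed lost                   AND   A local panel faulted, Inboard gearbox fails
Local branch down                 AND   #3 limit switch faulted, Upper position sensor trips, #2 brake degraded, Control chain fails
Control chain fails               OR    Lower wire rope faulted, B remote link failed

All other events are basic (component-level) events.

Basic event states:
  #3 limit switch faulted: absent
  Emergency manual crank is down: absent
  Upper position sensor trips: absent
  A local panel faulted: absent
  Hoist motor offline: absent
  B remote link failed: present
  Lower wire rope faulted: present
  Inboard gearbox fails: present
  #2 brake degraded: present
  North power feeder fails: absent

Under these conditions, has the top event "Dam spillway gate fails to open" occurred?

Control chain fails [OR]: Lower wire rope faulted=occurs, B remote link failed=occurs → at least one input occurs → occurs.
Local branch down [AND]: #3 limit switch faulted=not, Upper position sensor trips=not, #2 brake degraded=occurs, Control chain fails=occurs → not all inputs occur → does not occur.
Power feed lost [AND]: A local panel faulted=not, Inboard gearbox fails=occurs → not all inputs occur → does not occur.
Remote branch lost [OR]: Hoist motor offline=not, Emergency manual crank is down=not, Power feed lost=not → no input occurs → does not occur.
Dam spillway gate fails to open [OR]: Local branch down=not, Remote branch lost=not, North power feeder fails=not → no input occurs → does not occur.

No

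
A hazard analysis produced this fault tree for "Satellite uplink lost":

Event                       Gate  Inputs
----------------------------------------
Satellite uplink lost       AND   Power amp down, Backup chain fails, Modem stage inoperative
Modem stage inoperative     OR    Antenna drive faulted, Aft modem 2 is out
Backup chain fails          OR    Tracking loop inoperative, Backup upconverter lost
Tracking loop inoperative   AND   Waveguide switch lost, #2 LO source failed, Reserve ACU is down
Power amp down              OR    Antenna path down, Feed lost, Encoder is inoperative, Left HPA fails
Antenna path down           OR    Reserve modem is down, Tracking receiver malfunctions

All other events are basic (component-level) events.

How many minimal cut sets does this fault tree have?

Antenna path down [OR]: union of children's cut sets → 2 cut set(s).
Power amp down [OR]: union of children's cut sets → 5 cut set(s).
Tracking loop inoperative [AND]: one cut set from each child combined → 1 × 1 × 1 = 1 cut set(s).
Backup chain fails [OR]: union of children's cut sets → 2 cut set(s).
Modem stage inoperative [OR]: union of children's cut sets → 2 cut set(s).
Satellite uplink lost [AND]: one cut set from each child combined → 5 × 2 × 2 = 20 cut set(s).

20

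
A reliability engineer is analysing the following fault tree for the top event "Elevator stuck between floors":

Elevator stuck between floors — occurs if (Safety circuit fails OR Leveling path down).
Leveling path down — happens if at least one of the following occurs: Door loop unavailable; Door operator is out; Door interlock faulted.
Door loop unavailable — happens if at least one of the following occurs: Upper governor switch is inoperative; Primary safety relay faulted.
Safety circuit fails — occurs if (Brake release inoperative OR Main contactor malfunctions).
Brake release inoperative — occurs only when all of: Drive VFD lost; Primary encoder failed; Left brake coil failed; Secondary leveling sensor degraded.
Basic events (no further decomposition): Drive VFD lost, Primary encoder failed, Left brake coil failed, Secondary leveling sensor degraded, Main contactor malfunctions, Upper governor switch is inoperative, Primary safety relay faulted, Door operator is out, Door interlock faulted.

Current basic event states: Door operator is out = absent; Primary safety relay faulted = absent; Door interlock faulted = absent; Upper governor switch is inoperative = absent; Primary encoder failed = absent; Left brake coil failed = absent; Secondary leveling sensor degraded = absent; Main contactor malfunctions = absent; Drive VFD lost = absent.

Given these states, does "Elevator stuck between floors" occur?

No

Brake release inoperative [AND]: Drive VFD lost=not, Primary encoder failed=not, Left brake coil failed=not, Secondary leveling sensor degraded=not → not all inputs occur → does not occur.
Safety circuit fails [OR]: Brake release inoperative=not, Main contactor malfunctions=not → no input occurs → does not occur.
Door loop unavailable [OR]: Upper governor switch is inoperative=not, Primary safety relay faulted=not → no input occurs → does not occur.
Leveling path down [OR]: Door loop unavailable=not, Door operator is out=not, Door interlock faulted=not → no input occurs → does not occur.
Elevator stuck between floors [OR]: Safety circuit fails=not, Leveling path down=not → no input occurs → does not occur.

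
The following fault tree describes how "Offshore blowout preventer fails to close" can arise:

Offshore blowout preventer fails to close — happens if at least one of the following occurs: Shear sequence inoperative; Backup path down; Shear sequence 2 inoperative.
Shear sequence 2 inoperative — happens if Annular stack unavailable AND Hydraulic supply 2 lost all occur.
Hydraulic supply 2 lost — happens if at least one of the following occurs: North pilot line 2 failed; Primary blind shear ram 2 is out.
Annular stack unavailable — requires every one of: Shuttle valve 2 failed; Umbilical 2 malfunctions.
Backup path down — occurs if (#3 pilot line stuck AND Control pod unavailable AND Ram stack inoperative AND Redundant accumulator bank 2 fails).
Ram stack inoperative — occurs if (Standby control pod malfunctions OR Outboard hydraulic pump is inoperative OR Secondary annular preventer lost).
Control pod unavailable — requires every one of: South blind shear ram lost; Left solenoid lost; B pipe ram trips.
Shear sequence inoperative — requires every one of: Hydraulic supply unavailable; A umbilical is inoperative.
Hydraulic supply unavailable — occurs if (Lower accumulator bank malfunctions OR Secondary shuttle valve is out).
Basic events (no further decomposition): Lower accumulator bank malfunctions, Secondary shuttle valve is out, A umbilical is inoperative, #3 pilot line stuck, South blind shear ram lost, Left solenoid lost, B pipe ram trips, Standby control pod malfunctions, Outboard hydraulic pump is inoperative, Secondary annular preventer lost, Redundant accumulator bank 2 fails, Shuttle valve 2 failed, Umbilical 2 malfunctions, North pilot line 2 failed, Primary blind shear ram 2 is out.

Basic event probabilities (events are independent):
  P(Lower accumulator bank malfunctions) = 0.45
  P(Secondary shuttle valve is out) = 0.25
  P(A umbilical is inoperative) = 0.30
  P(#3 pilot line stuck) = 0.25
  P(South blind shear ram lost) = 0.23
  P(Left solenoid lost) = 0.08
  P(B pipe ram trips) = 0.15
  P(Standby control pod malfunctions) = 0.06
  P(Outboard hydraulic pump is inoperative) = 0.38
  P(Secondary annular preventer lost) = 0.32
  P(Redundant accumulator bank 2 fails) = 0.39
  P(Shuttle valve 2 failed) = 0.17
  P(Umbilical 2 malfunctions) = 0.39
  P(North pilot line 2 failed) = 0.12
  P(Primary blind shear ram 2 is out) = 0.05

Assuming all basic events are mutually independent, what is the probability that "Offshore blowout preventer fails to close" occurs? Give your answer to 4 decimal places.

P(Hydraulic supply unavailable) [OR] = 1 − (1−0.45) × (1−0.25) = 0.587500
P(Shear sequence inoperative) [AND] = 0.587500 × 0.30 = 0.176250
P(Control pod unavailable) [AND] = 0.23 × 0.08 × 0.15 = 0.002760
P(Ram stack inoperative) [OR] = 1 − (1−0.06) × (1−0.38) × (1−0.32) = 0.603696
P(Backup path down) [AND] = 0.25 × 0.002760 × 0.603696 × 0.39 = 0.000162
P(Annular stack unavailable) [AND] = 0.17 × 0.39 = 0.066300
P(Hydraulic supply 2 lost) [OR] = 1 − (1−0.12) × (1−0.05) = 0.164000
P(Shear sequence 2 inoperative) [AND] = 0.066300 × 0.164000 = 0.010873
P(Offshore blowout preventer fails to close) [OR] = 1 − (1−0.176250) × (1−0.000162) × (1−0.010873) = 0.185339
Rounded to 4 decimal places: P(Offshore blowout preventer fails to close) ≈ 0.1853.

0.1853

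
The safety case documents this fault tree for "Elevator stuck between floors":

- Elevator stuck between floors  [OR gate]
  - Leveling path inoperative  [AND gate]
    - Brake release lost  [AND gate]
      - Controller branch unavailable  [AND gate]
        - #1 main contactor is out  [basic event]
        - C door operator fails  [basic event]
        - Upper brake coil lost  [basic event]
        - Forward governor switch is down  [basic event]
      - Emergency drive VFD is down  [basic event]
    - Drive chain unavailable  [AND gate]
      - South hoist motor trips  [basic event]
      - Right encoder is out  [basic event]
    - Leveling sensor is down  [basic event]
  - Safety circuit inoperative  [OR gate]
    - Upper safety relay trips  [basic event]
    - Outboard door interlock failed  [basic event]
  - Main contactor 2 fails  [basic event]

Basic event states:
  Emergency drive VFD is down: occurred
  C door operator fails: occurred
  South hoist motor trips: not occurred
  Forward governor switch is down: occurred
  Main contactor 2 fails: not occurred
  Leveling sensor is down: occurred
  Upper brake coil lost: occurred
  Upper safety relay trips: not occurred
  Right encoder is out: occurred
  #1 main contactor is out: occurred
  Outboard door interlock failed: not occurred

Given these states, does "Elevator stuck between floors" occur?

No

Controller branch unavailable [AND]: #1 main contactor is out=occurs, C door operator fails=occurs, Upper brake coil lost=occurs, Forward governor switch is down=occurs → all inputs occur → occurs.
Brake release lost [AND]: Controller branch unavailable=occurs, Emergency drive VFD is down=occurs → all inputs occur → occurs.
Drive chain unavailable [AND]: South hoist motor trips=not, Right encoder is out=occurs → not all inputs occur → does not occur.
Leveling path inoperative [AND]: Brake release lost=occurs, Drive chain unavailable=not, Leveling sensor is down=occurs → not all inputs occur → does not occur.
Safety circuit inoperative [OR]: Upper safety relay trips=not, Outboard door interlock failed=not → no input occurs → does not occur.
Elevator stuck between floors [OR]: Leveling path inoperative=not, Safety circuit inoperative=not, Main contactor 2 fails=not → no input occurs → does not occur.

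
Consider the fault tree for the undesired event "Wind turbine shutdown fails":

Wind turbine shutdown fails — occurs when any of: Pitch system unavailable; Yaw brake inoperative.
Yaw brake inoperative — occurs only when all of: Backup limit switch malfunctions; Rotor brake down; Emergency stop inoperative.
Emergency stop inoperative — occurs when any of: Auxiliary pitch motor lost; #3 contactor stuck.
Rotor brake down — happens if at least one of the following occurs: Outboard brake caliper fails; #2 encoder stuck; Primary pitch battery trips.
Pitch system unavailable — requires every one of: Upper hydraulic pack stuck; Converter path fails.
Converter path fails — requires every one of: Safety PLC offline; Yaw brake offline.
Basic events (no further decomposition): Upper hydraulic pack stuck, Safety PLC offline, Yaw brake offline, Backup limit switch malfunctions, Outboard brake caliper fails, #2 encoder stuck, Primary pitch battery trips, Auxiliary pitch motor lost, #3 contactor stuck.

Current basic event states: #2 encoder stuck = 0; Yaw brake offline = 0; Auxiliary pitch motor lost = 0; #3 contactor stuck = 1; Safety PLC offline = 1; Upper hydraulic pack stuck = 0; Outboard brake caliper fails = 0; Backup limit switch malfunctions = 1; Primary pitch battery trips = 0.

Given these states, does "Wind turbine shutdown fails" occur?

No

Converter path fails [AND]: Safety PLC offline=occurs, Yaw brake offline=not → not all inputs occur → does not occur.
Pitch system unavailable [AND]: Upper hydraulic pack stuck=not, Converter path fails=not → not all inputs occur → does not occur.
Rotor brake down [OR]: Outboard brake caliper fails=not, #2 encoder stuck=not, Primary pitch battery trips=not → no input occurs → does not occur.
Emergency stop inoperative [OR]: Auxiliary pitch motor lost=not, #3 contactor stuck=occurs → at least one input occurs → occurs.
Yaw brake inoperative [AND]: Backup limit switch malfunctions=occurs, Rotor brake down=not, Emergency stop inoperative=occurs → not all inputs occur → does not occur.
Wind turbine shutdown fails [OR]: Pitch system unavailable=not, Yaw brake inoperative=not → no input occurs → does not occur.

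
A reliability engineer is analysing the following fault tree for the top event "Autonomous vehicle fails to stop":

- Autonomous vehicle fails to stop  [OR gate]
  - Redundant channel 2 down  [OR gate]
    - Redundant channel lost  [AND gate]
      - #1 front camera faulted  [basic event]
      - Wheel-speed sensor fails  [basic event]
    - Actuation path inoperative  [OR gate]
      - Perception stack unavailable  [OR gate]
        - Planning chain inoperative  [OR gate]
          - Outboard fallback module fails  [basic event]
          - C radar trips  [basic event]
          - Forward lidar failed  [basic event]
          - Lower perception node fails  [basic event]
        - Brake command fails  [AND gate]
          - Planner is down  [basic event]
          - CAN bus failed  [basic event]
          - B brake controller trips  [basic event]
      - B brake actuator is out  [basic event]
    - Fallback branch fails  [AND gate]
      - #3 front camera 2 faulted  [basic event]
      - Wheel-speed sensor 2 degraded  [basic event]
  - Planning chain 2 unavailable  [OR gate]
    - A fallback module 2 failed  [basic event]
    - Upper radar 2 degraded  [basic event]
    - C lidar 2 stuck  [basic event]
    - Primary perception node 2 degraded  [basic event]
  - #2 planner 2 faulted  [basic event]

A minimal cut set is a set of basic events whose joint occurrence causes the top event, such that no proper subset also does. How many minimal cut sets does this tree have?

13

Redundant channel lost [AND]: one cut set from each child combined → 1 × 1 = 1 cut set(s).
Planning chain inoperative [OR]: union of children's cut sets → 4 cut set(s).
Brake command fails [AND]: one cut set from each child combined → 1 × 1 × 1 = 1 cut set(s).
Perception stack unavailable [OR]: union of children's cut sets → 5 cut set(s).
Actuation path inoperative [OR]: union of children's cut sets → 6 cut set(s).
Fallback branch fails [AND]: one cut set from each child combined → 1 × 1 = 1 cut set(s).
Redundant channel 2 down [OR]: union of children's cut sets → 8 cut set(s).
Planning chain 2 unavailable [OR]: union of children's cut sets → 4 cut set(s).
Autonomous vehicle fails to stop [OR]: union of children's cut sets → 13 cut set(s).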